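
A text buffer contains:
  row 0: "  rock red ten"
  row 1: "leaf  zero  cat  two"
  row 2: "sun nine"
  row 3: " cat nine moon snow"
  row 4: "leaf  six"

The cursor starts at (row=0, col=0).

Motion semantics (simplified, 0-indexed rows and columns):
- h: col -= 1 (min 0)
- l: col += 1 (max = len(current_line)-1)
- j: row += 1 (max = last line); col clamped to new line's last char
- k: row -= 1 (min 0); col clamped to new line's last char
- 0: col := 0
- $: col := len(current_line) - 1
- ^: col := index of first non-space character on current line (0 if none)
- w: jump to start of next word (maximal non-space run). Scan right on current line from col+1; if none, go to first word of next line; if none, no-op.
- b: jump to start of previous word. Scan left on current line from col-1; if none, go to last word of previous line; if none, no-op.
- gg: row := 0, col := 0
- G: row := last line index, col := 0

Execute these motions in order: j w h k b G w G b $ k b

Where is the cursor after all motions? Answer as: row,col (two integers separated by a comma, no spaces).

After 1 (j): row=1 col=0 char='l'
After 2 (w): row=1 col=6 char='z'
After 3 (h): row=1 col=5 char='_'
After 4 (k): row=0 col=5 char='k'
After 5 (b): row=0 col=2 char='r'
After 6 (G): row=4 col=0 char='l'
After 7 (w): row=4 col=6 char='s'
After 8 (G): row=4 col=0 char='l'
After 9 (b): row=3 col=15 char='s'
After 10 ($): row=3 col=18 char='w'
After 11 (k): row=2 col=7 char='e'
After 12 (b): row=2 col=4 char='n'

Answer: 2,4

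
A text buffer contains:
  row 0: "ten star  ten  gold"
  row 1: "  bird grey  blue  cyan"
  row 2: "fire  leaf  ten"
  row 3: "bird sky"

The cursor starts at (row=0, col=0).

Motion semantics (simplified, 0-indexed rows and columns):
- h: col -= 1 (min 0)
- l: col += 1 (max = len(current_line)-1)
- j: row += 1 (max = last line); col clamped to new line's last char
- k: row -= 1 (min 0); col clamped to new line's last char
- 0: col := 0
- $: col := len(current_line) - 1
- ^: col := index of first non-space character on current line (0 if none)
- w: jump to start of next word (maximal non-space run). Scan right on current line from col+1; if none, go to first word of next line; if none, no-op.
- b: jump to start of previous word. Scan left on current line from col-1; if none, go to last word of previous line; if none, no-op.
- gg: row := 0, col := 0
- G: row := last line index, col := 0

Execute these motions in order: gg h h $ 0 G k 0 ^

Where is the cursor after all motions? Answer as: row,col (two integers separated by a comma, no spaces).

Answer: 2,0

Derivation:
After 1 (gg): row=0 col=0 char='t'
After 2 (h): row=0 col=0 char='t'
After 3 (h): row=0 col=0 char='t'
After 4 ($): row=0 col=18 char='d'
After 5 (0): row=0 col=0 char='t'
After 6 (G): row=3 col=0 char='b'
After 7 (k): row=2 col=0 char='f'
After 8 (0): row=2 col=0 char='f'
After 9 (^): row=2 col=0 char='f'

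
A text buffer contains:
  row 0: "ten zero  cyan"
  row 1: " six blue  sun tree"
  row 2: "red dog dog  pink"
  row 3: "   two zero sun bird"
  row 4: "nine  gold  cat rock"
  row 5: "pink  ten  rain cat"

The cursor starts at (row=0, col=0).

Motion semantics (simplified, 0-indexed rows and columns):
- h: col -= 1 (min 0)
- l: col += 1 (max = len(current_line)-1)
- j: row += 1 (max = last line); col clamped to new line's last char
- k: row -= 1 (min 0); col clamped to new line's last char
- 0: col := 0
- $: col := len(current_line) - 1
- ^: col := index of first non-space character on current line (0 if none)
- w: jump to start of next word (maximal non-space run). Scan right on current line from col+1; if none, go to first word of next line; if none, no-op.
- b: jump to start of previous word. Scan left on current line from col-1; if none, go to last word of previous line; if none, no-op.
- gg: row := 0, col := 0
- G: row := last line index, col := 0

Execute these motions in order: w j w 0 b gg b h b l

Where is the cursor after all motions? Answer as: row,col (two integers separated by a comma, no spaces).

After 1 (w): row=0 col=4 char='z'
After 2 (j): row=1 col=4 char='_'
After 3 (w): row=1 col=5 char='b'
After 4 (0): row=1 col=0 char='_'
After 5 (b): row=0 col=10 char='c'
After 6 (gg): row=0 col=0 char='t'
After 7 (b): row=0 col=0 char='t'
After 8 (h): row=0 col=0 char='t'
After 9 (b): row=0 col=0 char='t'
After 10 (l): row=0 col=1 char='e'

Answer: 0,1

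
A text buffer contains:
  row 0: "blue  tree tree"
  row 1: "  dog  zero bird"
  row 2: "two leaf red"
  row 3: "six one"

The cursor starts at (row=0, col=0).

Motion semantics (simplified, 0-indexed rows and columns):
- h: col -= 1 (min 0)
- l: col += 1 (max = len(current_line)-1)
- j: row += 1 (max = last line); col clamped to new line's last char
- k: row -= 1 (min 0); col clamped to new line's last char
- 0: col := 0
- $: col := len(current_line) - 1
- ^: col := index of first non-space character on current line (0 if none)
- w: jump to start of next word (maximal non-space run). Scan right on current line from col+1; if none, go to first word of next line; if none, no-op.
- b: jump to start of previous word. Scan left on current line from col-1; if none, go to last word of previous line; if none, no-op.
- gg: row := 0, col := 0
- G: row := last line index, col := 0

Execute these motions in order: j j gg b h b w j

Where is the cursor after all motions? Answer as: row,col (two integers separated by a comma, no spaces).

Answer: 1,6

Derivation:
After 1 (j): row=1 col=0 char='_'
After 2 (j): row=2 col=0 char='t'
After 3 (gg): row=0 col=0 char='b'
After 4 (b): row=0 col=0 char='b'
After 5 (h): row=0 col=0 char='b'
After 6 (b): row=0 col=0 char='b'
After 7 (w): row=0 col=6 char='t'
After 8 (j): row=1 col=6 char='_'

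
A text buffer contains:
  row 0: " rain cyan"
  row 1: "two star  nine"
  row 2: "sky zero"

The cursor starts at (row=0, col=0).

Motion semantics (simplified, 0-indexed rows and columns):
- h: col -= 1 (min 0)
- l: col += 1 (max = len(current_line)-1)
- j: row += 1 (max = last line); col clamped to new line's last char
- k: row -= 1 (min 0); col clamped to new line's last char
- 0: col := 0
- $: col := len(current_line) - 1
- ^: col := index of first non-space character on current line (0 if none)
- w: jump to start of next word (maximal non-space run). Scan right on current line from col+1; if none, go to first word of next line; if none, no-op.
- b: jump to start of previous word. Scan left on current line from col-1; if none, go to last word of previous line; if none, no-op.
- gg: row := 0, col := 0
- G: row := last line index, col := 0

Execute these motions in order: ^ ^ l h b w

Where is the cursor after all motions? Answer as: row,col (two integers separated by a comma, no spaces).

Answer: 0,6

Derivation:
After 1 (^): row=0 col=1 char='r'
After 2 (^): row=0 col=1 char='r'
After 3 (l): row=0 col=2 char='a'
After 4 (h): row=0 col=1 char='r'
After 5 (b): row=0 col=1 char='r'
After 6 (w): row=0 col=6 char='c'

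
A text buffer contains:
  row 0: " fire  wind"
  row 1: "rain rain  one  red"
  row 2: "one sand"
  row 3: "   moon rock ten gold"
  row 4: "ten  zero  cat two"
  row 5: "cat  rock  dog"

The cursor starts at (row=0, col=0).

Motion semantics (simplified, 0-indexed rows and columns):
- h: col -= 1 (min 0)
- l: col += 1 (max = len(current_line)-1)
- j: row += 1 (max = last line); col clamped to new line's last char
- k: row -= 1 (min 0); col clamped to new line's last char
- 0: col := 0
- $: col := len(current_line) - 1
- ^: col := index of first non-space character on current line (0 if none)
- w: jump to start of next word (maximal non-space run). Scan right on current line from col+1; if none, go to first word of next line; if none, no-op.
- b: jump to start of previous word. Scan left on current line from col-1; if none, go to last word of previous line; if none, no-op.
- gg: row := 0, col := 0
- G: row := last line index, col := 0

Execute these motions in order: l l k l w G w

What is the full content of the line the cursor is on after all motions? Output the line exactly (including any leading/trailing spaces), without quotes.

Answer: cat  rock  dog

Derivation:
After 1 (l): row=0 col=1 char='f'
After 2 (l): row=0 col=2 char='i'
After 3 (k): row=0 col=2 char='i'
After 4 (l): row=0 col=3 char='r'
After 5 (w): row=0 col=7 char='w'
After 6 (G): row=5 col=0 char='c'
After 7 (w): row=5 col=5 char='r'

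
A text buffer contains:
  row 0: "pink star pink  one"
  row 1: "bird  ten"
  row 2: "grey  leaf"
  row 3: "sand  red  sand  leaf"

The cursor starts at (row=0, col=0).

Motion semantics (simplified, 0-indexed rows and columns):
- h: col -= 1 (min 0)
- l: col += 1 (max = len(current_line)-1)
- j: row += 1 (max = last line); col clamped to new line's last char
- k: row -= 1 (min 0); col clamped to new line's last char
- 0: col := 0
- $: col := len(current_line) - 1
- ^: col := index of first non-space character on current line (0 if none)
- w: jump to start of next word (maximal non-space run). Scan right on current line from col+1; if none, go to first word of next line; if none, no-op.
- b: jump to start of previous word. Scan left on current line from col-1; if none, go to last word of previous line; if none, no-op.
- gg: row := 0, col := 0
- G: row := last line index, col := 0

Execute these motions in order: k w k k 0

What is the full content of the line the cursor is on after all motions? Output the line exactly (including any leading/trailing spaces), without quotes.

Answer: pink star pink  one

Derivation:
After 1 (k): row=0 col=0 char='p'
After 2 (w): row=0 col=5 char='s'
After 3 (k): row=0 col=5 char='s'
After 4 (k): row=0 col=5 char='s'
After 5 (0): row=0 col=0 char='p'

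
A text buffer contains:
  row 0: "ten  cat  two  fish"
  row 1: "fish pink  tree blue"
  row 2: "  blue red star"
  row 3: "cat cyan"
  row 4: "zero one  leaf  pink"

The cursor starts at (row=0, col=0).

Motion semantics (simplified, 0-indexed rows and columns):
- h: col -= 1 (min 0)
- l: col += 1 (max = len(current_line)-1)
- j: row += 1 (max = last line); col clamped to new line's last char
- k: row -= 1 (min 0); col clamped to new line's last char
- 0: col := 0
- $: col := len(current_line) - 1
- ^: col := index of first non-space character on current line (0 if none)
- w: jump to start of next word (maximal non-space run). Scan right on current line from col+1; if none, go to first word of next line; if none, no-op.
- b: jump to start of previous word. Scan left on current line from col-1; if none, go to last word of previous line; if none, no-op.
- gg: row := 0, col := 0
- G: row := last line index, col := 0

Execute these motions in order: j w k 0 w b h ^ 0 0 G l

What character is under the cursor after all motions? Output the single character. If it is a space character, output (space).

After 1 (j): row=1 col=0 char='f'
After 2 (w): row=1 col=5 char='p'
After 3 (k): row=0 col=5 char='c'
After 4 (0): row=0 col=0 char='t'
After 5 (w): row=0 col=5 char='c'
After 6 (b): row=0 col=0 char='t'
After 7 (h): row=0 col=0 char='t'
After 8 (^): row=0 col=0 char='t'
After 9 (0): row=0 col=0 char='t'
After 10 (0): row=0 col=0 char='t'
After 11 (G): row=4 col=0 char='z'
After 12 (l): row=4 col=1 char='e'

Answer: e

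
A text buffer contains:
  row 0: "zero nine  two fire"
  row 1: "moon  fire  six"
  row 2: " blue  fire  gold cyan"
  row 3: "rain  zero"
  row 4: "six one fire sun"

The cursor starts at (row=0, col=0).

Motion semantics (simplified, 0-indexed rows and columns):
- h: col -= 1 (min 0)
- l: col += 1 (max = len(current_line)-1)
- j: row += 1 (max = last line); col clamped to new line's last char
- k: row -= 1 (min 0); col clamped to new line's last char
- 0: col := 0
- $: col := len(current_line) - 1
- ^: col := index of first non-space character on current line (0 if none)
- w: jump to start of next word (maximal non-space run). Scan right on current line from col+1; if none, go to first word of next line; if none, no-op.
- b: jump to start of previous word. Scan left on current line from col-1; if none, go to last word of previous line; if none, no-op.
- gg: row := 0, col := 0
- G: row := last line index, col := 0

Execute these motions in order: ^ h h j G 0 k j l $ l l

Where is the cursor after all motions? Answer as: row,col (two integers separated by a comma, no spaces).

After 1 (^): row=0 col=0 char='z'
After 2 (h): row=0 col=0 char='z'
After 3 (h): row=0 col=0 char='z'
After 4 (j): row=1 col=0 char='m'
After 5 (G): row=4 col=0 char='s'
After 6 (0): row=4 col=0 char='s'
After 7 (k): row=3 col=0 char='r'
After 8 (j): row=4 col=0 char='s'
After 9 (l): row=4 col=1 char='i'
After 10 ($): row=4 col=15 char='n'
After 11 (l): row=4 col=15 char='n'
After 12 (l): row=4 col=15 char='n'

Answer: 4,15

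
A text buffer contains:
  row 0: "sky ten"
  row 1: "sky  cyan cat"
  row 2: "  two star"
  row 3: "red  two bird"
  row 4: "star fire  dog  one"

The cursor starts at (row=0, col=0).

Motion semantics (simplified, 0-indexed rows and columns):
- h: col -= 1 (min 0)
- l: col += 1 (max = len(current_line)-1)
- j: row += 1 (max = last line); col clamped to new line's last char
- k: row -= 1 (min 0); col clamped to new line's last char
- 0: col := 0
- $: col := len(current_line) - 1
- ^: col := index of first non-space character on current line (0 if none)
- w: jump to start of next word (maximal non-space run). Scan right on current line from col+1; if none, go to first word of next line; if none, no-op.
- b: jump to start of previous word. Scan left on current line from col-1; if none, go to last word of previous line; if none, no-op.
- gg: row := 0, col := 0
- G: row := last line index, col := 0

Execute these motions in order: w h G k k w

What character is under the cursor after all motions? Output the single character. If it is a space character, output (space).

After 1 (w): row=0 col=4 char='t'
After 2 (h): row=0 col=3 char='_'
After 3 (G): row=4 col=0 char='s'
After 4 (k): row=3 col=0 char='r'
After 5 (k): row=2 col=0 char='_'
After 6 (w): row=2 col=2 char='t'

Answer: t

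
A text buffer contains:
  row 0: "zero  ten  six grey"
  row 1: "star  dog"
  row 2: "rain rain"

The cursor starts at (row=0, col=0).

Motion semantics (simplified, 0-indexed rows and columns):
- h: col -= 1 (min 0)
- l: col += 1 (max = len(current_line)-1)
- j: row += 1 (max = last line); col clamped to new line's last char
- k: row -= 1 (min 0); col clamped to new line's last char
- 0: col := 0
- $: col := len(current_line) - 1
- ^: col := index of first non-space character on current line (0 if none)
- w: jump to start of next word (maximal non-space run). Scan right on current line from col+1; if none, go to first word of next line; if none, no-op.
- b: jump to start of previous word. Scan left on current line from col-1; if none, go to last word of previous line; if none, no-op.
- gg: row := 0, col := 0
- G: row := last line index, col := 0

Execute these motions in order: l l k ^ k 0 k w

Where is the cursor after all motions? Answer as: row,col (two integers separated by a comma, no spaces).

Answer: 0,6

Derivation:
After 1 (l): row=0 col=1 char='e'
After 2 (l): row=0 col=2 char='r'
After 3 (k): row=0 col=2 char='r'
After 4 (^): row=0 col=0 char='z'
After 5 (k): row=0 col=0 char='z'
After 6 (0): row=0 col=0 char='z'
After 7 (k): row=0 col=0 char='z'
After 8 (w): row=0 col=6 char='t'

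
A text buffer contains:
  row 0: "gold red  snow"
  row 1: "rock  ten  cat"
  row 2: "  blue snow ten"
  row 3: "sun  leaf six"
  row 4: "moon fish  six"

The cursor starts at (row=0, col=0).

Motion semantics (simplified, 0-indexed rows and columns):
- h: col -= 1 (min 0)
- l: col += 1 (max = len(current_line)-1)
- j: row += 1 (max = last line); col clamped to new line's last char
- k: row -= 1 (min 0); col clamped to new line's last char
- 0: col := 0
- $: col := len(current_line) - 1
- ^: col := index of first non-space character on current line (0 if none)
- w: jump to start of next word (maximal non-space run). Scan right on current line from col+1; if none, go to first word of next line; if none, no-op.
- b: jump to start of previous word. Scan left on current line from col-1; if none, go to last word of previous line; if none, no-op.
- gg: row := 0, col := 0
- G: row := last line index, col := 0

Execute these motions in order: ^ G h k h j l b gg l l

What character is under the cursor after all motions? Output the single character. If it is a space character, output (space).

After 1 (^): row=0 col=0 char='g'
After 2 (G): row=4 col=0 char='m'
After 3 (h): row=4 col=0 char='m'
After 4 (k): row=3 col=0 char='s'
After 5 (h): row=3 col=0 char='s'
After 6 (j): row=4 col=0 char='m'
After 7 (l): row=4 col=1 char='o'
After 8 (b): row=4 col=0 char='m'
After 9 (gg): row=0 col=0 char='g'
After 10 (l): row=0 col=1 char='o'
After 11 (l): row=0 col=2 char='l'

Answer: l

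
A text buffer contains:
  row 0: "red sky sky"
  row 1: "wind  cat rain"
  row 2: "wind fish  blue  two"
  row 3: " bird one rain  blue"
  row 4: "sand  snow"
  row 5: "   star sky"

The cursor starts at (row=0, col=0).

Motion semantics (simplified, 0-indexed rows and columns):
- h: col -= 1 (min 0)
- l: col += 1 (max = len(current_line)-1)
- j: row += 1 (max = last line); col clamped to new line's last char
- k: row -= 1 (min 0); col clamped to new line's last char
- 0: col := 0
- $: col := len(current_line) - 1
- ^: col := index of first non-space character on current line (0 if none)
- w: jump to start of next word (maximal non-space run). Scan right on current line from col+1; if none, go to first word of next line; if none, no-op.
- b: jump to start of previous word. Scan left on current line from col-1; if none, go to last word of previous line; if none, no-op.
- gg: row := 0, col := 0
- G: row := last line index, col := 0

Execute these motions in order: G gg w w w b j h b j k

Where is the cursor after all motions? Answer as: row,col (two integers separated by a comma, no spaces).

Answer: 1,6

Derivation:
After 1 (G): row=5 col=0 char='_'
After 2 (gg): row=0 col=0 char='r'
After 3 (w): row=0 col=4 char='s'
After 4 (w): row=0 col=8 char='s'
After 5 (w): row=1 col=0 char='w'
After 6 (b): row=0 col=8 char='s'
After 7 (j): row=1 col=8 char='t'
After 8 (h): row=1 col=7 char='a'
After 9 (b): row=1 col=6 char='c'
After 10 (j): row=2 col=6 char='i'
After 11 (k): row=1 col=6 char='c'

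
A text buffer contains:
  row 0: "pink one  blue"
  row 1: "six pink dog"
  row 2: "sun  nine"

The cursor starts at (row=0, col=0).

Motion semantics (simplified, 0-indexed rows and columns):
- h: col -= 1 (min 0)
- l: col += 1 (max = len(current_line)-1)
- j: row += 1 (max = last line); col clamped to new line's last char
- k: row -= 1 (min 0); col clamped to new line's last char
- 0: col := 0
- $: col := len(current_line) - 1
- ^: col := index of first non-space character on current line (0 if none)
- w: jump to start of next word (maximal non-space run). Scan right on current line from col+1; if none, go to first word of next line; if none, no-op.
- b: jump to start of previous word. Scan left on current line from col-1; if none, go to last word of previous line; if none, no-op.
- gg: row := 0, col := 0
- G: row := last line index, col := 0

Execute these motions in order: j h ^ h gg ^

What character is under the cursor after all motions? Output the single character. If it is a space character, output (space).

After 1 (j): row=1 col=0 char='s'
After 2 (h): row=1 col=0 char='s'
After 3 (^): row=1 col=0 char='s'
After 4 (h): row=1 col=0 char='s'
After 5 (gg): row=0 col=0 char='p'
After 6 (^): row=0 col=0 char='p'

Answer: p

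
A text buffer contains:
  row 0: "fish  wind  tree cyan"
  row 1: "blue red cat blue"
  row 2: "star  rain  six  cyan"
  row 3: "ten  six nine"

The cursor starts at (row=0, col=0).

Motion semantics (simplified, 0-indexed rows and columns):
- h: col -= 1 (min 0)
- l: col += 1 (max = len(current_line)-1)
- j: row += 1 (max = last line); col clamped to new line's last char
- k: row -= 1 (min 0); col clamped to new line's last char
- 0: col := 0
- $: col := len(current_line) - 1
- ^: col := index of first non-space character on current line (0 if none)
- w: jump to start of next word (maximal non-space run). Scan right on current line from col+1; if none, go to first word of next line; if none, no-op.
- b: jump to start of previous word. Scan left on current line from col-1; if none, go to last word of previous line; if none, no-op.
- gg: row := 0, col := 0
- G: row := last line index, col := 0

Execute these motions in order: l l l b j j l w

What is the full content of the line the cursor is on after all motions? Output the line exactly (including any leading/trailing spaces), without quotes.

Answer: star  rain  six  cyan

Derivation:
After 1 (l): row=0 col=1 char='i'
After 2 (l): row=0 col=2 char='s'
After 3 (l): row=0 col=3 char='h'
After 4 (b): row=0 col=0 char='f'
After 5 (j): row=1 col=0 char='b'
After 6 (j): row=2 col=0 char='s'
After 7 (l): row=2 col=1 char='t'
After 8 (w): row=2 col=6 char='r'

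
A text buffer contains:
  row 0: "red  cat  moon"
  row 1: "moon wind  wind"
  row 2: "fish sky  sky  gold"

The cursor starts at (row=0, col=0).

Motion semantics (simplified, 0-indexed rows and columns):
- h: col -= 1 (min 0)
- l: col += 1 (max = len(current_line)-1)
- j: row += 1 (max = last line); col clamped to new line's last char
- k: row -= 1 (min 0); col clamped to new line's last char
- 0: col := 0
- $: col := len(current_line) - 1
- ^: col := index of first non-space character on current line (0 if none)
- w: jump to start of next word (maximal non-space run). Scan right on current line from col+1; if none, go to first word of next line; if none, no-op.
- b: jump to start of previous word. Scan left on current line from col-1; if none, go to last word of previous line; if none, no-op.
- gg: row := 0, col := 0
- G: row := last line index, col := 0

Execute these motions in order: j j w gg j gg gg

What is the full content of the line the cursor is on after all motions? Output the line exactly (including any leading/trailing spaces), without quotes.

After 1 (j): row=1 col=0 char='m'
After 2 (j): row=2 col=0 char='f'
After 3 (w): row=2 col=5 char='s'
After 4 (gg): row=0 col=0 char='r'
After 5 (j): row=1 col=0 char='m'
After 6 (gg): row=0 col=0 char='r'
After 7 (gg): row=0 col=0 char='r'

Answer: red  cat  moon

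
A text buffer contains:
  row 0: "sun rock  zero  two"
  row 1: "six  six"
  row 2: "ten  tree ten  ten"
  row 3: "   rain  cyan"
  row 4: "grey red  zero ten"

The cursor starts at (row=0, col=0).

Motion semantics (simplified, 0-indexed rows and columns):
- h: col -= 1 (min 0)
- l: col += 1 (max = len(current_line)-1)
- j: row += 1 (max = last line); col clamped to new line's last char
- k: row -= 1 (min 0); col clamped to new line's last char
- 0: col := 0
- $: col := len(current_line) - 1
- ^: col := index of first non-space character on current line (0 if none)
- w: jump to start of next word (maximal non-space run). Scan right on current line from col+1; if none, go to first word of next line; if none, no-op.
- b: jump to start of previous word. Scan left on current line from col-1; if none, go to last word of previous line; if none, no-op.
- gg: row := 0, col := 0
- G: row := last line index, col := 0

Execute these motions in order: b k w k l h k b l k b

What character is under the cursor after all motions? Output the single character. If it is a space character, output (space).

Answer: s

Derivation:
After 1 (b): row=0 col=0 char='s'
After 2 (k): row=0 col=0 char='s'
After 3 (w): row=0 col=4 char='r'
After 4 (k): row=0 col=4 char='r'
After 5 (l): row=0 col=5 char='o'
After 6 (h): row=0 col=4 char='r'
After 7 (k): row=0 col=4 char='r'
After 8 (b): row=0 col=0 char='s'
After 9 (l): row=0 col=1 char='u'
After 10 (k): row=0 col=1 char='u'
After 11 (b): row=0 col=0 char='s'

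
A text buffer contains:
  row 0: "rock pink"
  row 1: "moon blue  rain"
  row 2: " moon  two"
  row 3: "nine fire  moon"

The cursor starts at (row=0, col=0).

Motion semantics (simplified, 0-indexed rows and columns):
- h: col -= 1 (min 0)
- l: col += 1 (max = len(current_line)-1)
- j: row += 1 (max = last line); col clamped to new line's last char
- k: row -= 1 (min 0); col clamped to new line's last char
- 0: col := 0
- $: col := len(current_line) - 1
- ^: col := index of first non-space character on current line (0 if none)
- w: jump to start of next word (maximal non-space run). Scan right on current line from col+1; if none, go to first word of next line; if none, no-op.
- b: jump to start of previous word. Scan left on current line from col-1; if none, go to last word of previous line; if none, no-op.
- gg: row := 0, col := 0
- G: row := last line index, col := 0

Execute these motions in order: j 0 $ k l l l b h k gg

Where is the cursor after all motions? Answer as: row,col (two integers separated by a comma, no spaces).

After 1 (j): row=1 col=0 char='m'
After 2 (0): row=1 col=0 char='m'
After 3 ($): row=1 col=14 char='n'
After 4 (k): row=0 col=8 char='k'
After 5 (l): row=0 col=8 char='k'
After 6 (l): row=0 col=8 char='k'
After 7 (l): row=0 col=8 char='k'
After 8 (b): row=0 col=5 char='p'
After 9 (h): row=0 col=4 char='_'
After 10 (k): row=0 col=4 char='_'
After 11 (gg): row=0 col=0 char='r'

Answer: 0,0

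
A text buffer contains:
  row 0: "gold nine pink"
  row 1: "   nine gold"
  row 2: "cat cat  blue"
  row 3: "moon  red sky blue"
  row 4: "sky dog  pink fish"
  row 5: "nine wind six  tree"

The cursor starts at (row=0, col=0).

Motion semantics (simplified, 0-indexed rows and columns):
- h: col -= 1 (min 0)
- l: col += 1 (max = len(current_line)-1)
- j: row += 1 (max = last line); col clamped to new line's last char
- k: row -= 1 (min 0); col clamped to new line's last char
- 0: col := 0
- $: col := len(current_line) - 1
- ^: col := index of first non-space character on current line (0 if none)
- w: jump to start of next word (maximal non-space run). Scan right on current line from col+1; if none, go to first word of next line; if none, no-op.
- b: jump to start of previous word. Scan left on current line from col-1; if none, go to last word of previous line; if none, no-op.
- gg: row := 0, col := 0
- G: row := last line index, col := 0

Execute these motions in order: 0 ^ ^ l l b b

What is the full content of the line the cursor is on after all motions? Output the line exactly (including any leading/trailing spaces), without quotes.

After 1 (0): row=0 col=0 char='g'
After 2 (^): row=0 col=0 char='g'
After 3 (^): row=0 col=0 char='g'
After 4 (l): row=0 col=1 char='o'
After 5 (l): row=0 col=2 char='l'
After 6 (b): row=0 col=0 char='g'
After 7 (b): row=0 col=0 char='g'

Answer: gold nine pink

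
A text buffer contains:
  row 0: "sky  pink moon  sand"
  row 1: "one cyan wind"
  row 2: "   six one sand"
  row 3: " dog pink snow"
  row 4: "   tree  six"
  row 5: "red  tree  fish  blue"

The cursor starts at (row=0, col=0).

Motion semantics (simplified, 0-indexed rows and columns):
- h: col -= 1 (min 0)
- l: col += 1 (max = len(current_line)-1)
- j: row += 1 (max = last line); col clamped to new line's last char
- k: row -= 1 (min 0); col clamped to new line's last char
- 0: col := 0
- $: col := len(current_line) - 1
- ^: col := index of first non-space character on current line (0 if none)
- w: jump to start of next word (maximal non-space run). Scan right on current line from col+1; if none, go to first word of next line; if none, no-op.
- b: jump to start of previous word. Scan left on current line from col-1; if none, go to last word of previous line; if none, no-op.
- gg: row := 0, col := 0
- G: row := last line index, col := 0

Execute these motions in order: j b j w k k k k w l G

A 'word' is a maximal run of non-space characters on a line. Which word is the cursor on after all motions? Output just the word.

Answer: red

Derivation:
After 1 (j): row=1 col=0 char='o'
After 2 (b): row=0 col=16 char='s'
After 3 (j): row=1 col=12 char='d'
After 4 (w): row=2 col=3 char='s'
After 5 (k): row=1 col=3 char='_'
After 6 (k): row=0 col=3 char='_'
After 7 (k): row=0 col=3 char='_'
After 8 (k): row=0 col=3 char='_'
After 9 (w): row=0 col=5 char='p'
After 10 (l): row=0 col=6 char='i'
After 11 (G): row=5 col=0 char='r'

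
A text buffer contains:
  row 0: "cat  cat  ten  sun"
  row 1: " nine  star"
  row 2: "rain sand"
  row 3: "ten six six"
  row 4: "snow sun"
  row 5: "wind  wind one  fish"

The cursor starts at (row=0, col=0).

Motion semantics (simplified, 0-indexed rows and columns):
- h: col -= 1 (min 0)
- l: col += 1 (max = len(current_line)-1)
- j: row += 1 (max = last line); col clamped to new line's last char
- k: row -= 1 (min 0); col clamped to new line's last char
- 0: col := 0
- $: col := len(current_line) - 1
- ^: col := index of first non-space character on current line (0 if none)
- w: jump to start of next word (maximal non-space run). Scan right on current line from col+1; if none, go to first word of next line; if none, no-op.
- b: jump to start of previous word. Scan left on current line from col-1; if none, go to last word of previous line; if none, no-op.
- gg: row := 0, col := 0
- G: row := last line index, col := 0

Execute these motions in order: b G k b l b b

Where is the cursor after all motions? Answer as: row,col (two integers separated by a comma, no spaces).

Answer: 3,4

Derivation:
After 1 (b): row=0 col=0 char='c'
After 2 (G): row=5 col=0 char='w'
After 3 (k): row=4 col=0 char='s'
After 4 (b): row=3 col=8 char='s'
After 5 (l): row=3 col=9 char='i'
After 6 (b): row=3 col=8 char='s'
After 7 (b): row=3 col=4 char='s'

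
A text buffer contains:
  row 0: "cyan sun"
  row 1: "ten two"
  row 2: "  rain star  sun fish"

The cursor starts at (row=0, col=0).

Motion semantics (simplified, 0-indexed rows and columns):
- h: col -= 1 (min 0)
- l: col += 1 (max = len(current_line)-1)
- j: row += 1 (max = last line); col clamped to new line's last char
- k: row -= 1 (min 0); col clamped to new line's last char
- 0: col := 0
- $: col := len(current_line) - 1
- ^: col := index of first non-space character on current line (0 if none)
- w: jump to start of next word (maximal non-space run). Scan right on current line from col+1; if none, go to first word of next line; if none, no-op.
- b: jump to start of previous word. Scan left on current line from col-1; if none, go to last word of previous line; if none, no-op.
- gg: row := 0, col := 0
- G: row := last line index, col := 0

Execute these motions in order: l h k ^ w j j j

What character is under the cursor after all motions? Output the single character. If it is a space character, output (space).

Answer: n

Derivation:
After 1 (l): row=0 col=1 char='y'
After 2 (h): row=0 col=0 char='c'
After 3 (k): row=0 col=0 char='c'
After 4 (^): row=0 col=0 char='c'
After 5 (w): row=0 col=5 char='s'
After 6 (j): row=1 col=5 char='w'
After 7 (j): row=2 col=5 char='n'
After 8 (j): row=2 col=5 char='n'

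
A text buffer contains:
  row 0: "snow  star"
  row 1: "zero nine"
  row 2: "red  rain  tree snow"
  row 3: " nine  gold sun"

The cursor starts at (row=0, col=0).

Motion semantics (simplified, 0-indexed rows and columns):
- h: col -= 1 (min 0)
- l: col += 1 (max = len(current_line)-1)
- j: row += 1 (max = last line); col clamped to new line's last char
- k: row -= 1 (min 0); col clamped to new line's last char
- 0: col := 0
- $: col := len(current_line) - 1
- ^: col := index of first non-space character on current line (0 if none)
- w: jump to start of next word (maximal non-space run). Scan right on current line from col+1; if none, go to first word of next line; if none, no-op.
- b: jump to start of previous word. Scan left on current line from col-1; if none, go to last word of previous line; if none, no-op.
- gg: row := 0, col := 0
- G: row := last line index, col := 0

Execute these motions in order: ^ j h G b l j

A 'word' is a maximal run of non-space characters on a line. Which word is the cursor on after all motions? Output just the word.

Answer: sun

Derivation:
After 1 (^): row=0 col=0 char='s'
After 2 (j): row=1 col=0 char='z'
After 3 (h): row=1 col=0 char='z'
After 4 (G): row=3 col=0 char='_'
After 5 (b): row=2 col=16 char='s'
After 6 (l): row=2 col=17 char='n'
After 7 (j): row=3 col=14 char='n'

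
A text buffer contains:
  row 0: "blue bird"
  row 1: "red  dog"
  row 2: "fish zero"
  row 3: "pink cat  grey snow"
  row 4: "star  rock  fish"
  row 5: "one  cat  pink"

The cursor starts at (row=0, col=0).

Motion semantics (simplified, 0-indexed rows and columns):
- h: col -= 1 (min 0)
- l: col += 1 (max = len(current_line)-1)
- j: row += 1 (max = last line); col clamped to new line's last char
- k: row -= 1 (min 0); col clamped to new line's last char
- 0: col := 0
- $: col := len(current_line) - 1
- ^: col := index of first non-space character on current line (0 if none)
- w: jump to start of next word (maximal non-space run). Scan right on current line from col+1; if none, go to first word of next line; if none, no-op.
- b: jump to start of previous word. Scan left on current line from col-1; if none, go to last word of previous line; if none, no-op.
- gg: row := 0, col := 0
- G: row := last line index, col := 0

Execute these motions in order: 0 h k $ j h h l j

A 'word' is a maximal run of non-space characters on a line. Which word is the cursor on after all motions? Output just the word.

Answer: zero

Derivation:
After 1 (0): row=0 col=0 char='b'
After 2 (h): row=0 col=0 char='b'
After 3 (k): row=0 col=0 char='b'
After 4 ($): row=0 col=8 char='d'
After 5 (j): row=1 col=7 char='g'
After 6 (h): row=1 col=6 char='o'
After 7 (h): row=1 col=5 char='d'
After 8 (l): row=1 col=6 char='o'
After 9 (j): row=2 col=6 char='e'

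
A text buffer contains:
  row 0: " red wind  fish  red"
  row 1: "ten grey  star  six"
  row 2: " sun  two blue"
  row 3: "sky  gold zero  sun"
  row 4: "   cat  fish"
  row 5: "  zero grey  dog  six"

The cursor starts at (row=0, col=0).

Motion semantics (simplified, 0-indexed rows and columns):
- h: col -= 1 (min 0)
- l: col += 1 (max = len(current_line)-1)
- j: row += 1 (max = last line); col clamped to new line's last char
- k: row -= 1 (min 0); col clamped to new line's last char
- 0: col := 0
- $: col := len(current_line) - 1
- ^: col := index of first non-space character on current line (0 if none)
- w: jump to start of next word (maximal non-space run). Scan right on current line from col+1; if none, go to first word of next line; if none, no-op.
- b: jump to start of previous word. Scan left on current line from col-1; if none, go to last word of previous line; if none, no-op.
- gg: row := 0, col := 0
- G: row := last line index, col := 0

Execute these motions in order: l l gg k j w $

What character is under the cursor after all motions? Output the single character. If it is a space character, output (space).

After 1 (l): row=0 col=1 char='r'
After 2 (l): row=0 col=2 char='e'
After 3 (gg): row=0 col=0 char='_'
After 4 (k): row=0 col=0 char='_'
After 5 (j): row=1 col=0 char='t'
After 6 (w): row=1 col=4 char='g'
After 7 ($): row=1 col=18 char='x'

Answer: x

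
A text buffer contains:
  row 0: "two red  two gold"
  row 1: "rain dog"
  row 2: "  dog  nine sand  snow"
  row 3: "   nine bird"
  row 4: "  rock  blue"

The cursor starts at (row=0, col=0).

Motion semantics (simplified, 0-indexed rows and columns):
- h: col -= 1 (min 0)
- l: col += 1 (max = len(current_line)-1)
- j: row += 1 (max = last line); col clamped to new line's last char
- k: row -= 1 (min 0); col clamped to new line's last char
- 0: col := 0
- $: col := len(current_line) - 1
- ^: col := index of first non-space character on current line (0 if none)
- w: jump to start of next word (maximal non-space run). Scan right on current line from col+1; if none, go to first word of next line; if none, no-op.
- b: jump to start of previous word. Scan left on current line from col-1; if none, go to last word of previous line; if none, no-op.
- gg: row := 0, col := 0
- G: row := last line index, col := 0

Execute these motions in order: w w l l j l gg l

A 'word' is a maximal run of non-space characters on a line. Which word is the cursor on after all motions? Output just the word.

After 1 (w): row=0 col=4 char='r'
After 2 (w): row=0 col=9 char='t'
After 3 (l): row=0 col=10 char='w'
After 4 (l): row=0 col=11 char='o'
After 5 (j): row=1 col=7 char='g'
After 6 (l): row=1 col=7 char='g'
After 7 (gg): row=0 col=0 char='t'
After 8 (l): row=0 col=1 char='w'

Answer: two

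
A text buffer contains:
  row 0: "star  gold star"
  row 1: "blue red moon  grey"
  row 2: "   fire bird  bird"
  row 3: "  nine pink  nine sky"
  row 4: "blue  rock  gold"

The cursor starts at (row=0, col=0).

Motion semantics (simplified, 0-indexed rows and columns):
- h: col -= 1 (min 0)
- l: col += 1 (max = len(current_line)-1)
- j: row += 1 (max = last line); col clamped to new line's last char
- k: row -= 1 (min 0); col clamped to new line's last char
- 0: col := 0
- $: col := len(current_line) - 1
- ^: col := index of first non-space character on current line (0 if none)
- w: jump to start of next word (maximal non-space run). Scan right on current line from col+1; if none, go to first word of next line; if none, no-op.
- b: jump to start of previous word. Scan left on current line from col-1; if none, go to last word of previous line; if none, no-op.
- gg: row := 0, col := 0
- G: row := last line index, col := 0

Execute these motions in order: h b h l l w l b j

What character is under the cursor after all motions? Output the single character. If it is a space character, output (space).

After 1 (h): row=0 col=0 char='s'
After 2 (b): row=0 col=0 char='s'
After 3 (h): row=0 col=0 char='s'
After 4 (l): row=0 col=1 char='t'
After 5 (l): row=0 col=2 char='a'
After 6 (w): row=0 col=6 char='g'
After 7 (l): row=0 col=7 char='o'
After 8 (b): row=0 col=6 char='g'
After 9 (j): row=1 col=6 char='e'

Answer: e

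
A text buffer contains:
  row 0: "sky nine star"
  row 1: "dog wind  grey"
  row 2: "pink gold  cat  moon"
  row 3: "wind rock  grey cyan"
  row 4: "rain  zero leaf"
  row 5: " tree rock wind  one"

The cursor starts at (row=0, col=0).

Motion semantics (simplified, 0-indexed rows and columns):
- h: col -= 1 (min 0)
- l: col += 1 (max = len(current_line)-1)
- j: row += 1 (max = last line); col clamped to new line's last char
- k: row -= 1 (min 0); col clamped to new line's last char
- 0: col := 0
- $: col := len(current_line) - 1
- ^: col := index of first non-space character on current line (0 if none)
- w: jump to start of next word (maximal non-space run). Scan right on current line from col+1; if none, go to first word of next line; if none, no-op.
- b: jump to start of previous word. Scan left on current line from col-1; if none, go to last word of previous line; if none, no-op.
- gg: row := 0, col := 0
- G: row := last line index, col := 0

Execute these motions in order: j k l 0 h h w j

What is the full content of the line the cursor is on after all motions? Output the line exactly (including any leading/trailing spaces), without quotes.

Answer: dog wind  grey

Derivation:
After 1 (j): row=1 col=0 char='d'
After 2 (k): row=0 col=0 char='s'
After 3 (l): row=0 col=1 char='k'
After 4 (0): row=0 col=0 char='s'
After 5 (h): row=0 col=0 char='s'
After 6 (h): row=0 col=0 char='s'
After 7 (w): row=0 col=4 char='n'
After 8 (j): row=1 col=4 char='w'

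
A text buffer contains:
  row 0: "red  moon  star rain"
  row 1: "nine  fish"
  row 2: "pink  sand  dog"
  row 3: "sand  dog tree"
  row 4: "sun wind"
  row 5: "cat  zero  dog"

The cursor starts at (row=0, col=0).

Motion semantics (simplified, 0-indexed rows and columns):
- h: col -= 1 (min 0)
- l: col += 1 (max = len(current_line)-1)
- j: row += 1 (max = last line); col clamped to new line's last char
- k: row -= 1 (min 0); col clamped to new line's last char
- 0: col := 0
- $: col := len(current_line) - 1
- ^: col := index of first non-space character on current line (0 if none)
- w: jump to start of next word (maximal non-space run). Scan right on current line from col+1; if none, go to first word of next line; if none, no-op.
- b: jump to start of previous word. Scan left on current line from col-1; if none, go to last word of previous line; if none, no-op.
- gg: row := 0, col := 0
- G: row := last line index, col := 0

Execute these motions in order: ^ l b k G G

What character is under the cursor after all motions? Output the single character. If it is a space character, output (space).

After 1 (^): row=0 col=0 char='r'
After 2 (l): row=0 col=1 char='e'
After 3 (b): row=0 col=0 char='r'
After 4 (k): row=0 col=0 char='r'
After 5 (G): row=5 col=0 char='c'
After 6 (G): row=5 col=0 char='c'

Answer: c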